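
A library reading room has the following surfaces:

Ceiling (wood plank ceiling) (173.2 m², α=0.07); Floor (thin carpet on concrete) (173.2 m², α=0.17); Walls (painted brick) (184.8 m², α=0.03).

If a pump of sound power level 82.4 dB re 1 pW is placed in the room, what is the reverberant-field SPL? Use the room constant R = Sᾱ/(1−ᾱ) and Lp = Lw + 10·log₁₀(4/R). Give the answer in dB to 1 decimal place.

71.3 dB

Σ(Sᵢαᵢ) = 173.2×0.07 + 173.2×0.17 + 184.8×0.03 = 47.112; total area S = 531.2 m².
ᾱ = 47.112/531.2 = 0.0887; R = Sᾱ/(1−ᾱ) = 47.112/(1−0.0887) = 51.698 m².
Lp = 82.4 + 10·log₁₀(4/51.698) = 82.4 + (-11.11) = 71.3 dB.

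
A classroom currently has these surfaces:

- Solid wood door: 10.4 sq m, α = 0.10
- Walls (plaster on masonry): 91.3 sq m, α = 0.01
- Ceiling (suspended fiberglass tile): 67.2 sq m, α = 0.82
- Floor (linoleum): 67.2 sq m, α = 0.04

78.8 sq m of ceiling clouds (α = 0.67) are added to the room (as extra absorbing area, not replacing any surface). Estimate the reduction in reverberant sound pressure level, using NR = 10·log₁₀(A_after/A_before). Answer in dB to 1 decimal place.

A_before = Σ Sᵢαᵢ = 10.4*0.10 + 91.3*0.01 + 67.2*0.82 + 67.2*0.04 = 59.745 sabins.
Added absorption = 78.8 × 0.67 = 52.796 sabins.
A_after = 59.745 + 52.796 = 112.541 sabins.
Reduction = 10 log₁₀(A_after/A_before) = 10 log₁₀(1.8837) = 2.8 dB.

2.8 dB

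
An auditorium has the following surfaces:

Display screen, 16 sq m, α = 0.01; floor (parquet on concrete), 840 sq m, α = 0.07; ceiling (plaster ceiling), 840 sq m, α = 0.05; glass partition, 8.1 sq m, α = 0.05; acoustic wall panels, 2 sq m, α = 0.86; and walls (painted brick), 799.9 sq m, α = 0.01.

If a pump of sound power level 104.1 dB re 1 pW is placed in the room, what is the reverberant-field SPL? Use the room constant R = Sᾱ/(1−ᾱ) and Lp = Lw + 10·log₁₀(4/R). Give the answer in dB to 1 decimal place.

89.5 dB

A = 111.084 sabins; S = 2506.0 sq m.
ᾱ = 0.0443, so room constant R = A/(1−ᾱ) = 116.233 sq m.
Lp = Lw + 10 log₁₀(4/R) = 104.1 -14.63 = 89.5 dB.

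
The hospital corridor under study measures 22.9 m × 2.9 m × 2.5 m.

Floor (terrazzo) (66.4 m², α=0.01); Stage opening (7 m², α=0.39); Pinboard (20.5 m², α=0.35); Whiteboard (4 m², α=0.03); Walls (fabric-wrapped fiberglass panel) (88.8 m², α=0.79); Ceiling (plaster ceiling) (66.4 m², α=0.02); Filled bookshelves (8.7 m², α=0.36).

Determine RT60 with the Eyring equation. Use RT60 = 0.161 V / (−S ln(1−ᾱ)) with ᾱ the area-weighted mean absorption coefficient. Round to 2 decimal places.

0.26 s

S = Σ Sᵢ = 261.8 m².
Σ(Sᵢαᵢ) = 66.4·0.01 + 7·0.39 + 20.5·0.35 + 4·0.03 + 88.8·0.79 + 66.4·0.02 + 8.7·0.36 = 85.301.
ᾱ = 85.301 / 261.8 = 0.3258.
−S·ln(1−ᾱ) = −261.8 × ln(1 − 0.3258) = 103.209.
V = 22.9 × 2.9 × 2.5 = 166.025 m³.
RT60 = 0.161 × 166.025 / 103.209 = 0.26 s.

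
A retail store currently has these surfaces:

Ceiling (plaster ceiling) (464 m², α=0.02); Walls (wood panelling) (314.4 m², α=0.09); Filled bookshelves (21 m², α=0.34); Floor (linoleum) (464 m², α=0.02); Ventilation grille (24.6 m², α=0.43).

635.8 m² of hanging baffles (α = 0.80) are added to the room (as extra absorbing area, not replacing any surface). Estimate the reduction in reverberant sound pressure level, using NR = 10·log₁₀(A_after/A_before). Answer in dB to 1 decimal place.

9.5 dB

A_before = Σ Sᵢαᵢ = 464×0.02 + 314.4×0.09 + 21×0.34 + 464×0.02 + 24.6×0.43 = 64.574 sabins.
Added absorption = 635.8 × 0.80 = 508.640 sabins.
A_after = 64.574 + 508.640 = 573.214 sabins.
NR = 10·log₁₀(573.214/64.574) = 9.5 dB.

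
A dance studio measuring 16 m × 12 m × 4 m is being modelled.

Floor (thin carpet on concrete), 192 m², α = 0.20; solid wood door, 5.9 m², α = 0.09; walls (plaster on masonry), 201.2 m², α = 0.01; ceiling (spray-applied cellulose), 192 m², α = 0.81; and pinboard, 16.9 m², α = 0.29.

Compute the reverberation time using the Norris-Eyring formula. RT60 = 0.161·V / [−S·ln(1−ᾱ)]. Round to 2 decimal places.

S = Σ Sᵢ = 608.0 m².
Σ(Sᵢαᵢ) = 192·0.20 + 5.9·0.09 + 201.2·0.01 + 192·0.81 + 16.9·0.29 = 201.364.
Mean coefficient ᾱ = A/S = 0.3312.
Eyring denominator: −S ln(1−ᾱ) = 244.580.
V = 16 × 12 × 4 = 768 m³.
T = 0.161·V/[−S·ln(1−ᾱ)] = 0.161·768/244.580 = 0.51 s.

0.51 sec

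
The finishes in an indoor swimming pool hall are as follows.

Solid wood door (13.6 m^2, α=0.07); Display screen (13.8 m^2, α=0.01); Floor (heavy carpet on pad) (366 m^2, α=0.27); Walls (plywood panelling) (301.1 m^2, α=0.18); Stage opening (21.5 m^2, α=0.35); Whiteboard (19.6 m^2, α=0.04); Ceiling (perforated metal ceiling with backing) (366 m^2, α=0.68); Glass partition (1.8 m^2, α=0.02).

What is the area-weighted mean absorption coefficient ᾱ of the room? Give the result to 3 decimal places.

S = Σ Sᵢ = 13.6 + 13.8 + 366 + 301.1 + 21.5 + 19.6 + 366 + 1.8 = 1103.4 m^2.
Σ(Sᵢαᵢ) = 13.6·0.07 + 13.8·0.01 + 366·0.27 + 301.1·0.18 + 21.5·0.35 + 19.6·0.04 + 366·0.68 + 1.8·0.02 = 411.333.
ᾱ = 411.333 / 1103.4 = 0.373.

0.373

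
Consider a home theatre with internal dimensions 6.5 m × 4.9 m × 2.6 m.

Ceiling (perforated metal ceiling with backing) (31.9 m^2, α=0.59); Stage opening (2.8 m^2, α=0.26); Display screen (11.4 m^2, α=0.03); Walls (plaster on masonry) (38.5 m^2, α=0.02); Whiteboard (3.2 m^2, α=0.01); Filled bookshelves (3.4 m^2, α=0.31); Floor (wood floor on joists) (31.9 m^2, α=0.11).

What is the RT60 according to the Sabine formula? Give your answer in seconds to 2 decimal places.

Summing Sᵢαᵢ: 18.821 + 0.728 + 0.342 + 0.770 + 0.032 + 1.054 + 3.509 → A = 25.256 sabins.
Room volume: 82.81 m³.
RT60 = 0.161 · V / A = 0.161 × 82.81 / 25.256 = 0.53 s.

0.53 seconds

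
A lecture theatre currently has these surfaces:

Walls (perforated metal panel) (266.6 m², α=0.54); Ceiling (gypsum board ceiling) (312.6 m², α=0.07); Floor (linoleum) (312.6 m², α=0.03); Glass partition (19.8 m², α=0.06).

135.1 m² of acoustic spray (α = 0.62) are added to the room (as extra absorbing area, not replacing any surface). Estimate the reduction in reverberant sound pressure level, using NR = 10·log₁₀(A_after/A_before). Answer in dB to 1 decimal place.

1.7 dB

Total absorption A_before = 266.6*0.54 + 312.6*0.07 + 312.6*0.03 + 19.8*0.06
  = 143.964 + 21.882 + 9.378 + 1.188 = 176.412 m² sabins.
Added absorption = 135.1 × 0.62 = 83.762 sabins.
New total A_after = 260.174 sabins.
NR = 10·log₁₀(260.174/176.412) = 1.7 dB.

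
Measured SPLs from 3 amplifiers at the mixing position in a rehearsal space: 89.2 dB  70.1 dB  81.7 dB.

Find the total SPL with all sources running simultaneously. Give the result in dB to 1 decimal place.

Sum in the linear (power) domain: Σ 10^(Lᵢ/10) = 10^(89.2/10) + 10^(70.1/10) + 10^(81.7/10) = 9.899e+08.
L_total = 10·log₁₀(9.899e+08) = 90.0 dB.

90.0 dB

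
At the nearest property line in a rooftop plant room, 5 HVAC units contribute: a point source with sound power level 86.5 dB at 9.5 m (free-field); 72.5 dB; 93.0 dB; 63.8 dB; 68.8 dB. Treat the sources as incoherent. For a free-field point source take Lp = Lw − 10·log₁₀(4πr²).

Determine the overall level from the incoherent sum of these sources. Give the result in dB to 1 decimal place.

93.1 dB

Source at 9.5 m: Lp = 86.5 − 10·log₁₀(4π·9.5²) = 86.5 − 10·log₁₀(1134.115) = 56.0 dB.
Converting to relative power and adding: 10^(56.0/10) + 10^(72.5/10) + 10^(93.0/10) + 10^(63.8/10) + 10^(68.8/10) = 2.023e+09.
L_total = 10·log₁₀(2.023e+09) = 93.1 dB.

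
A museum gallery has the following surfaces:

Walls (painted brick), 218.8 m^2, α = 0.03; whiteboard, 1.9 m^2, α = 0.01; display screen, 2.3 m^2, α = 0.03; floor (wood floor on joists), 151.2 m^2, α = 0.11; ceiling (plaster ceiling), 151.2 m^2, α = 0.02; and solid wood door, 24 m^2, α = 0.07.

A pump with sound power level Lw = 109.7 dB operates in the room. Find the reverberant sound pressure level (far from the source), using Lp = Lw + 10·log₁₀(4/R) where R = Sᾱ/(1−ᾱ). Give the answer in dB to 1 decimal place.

101.0 dB

Σ(Sᵢαᵢ) = 218.8·0.03 + 1.9·0.01 + 2.3·0.03 + 151.2·0.11 + 151.2·0.02 + 24·0.07 = 27.988; total area S = 549.4 m^2.
ᾱ = 27.988/549.4 = 0.0509; R = Sᾱ/(1−ᾱ) = 27.988/(1−0.0509) = 29.489 m^2.
Lp = Lw + 10 log₁₀(4/R) = 109.7 -8.68 = 101.0 dB.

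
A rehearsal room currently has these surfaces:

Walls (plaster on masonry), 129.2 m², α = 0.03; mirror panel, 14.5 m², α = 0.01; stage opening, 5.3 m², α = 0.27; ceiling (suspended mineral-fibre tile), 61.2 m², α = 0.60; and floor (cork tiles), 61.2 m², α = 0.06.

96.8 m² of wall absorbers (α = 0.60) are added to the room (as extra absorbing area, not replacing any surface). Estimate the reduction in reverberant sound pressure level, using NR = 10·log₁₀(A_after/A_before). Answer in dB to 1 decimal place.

3.6 dB

Total absorption A_before = 129.2×0.03 + 14.5×0.01 + 5.3×0.27 + 61.2×0.60 + 61.2×0.06
  = 3.876 + 0.145 + 1.431 + 36.720 + 3.672 = 45.844 m² sabins.
Treatment contributes 96.8·0.60 = 58.080 sabins.
A_after = 45.844 + 58.080 = 103.924 sabins.
NR = 10·log₁₀(103.924/45.844) = 3.6 dB.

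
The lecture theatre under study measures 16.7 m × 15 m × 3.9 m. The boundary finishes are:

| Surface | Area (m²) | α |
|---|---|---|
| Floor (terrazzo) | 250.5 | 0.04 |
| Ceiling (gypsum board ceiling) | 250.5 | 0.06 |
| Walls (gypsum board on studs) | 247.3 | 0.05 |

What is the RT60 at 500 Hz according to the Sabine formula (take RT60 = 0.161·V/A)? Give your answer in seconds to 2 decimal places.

Summing Sᵢαᵢ: 10.020 + 15.030 + 12.365 → A = 37.415 sabins.
Volume V = 16.7 × 15 × 3.9 = 976.95 m³.
Sabine: RT60 = 0.161 × 976.95 / 37.415 = 4.20 s.

4.20 s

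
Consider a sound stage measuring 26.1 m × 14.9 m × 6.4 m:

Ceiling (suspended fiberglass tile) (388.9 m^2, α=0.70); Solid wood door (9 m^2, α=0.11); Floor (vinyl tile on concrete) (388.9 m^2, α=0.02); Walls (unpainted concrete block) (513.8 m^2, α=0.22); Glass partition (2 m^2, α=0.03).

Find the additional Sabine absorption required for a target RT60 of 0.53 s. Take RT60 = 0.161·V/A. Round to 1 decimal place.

A₁ = Σ Sᵢαᵢ = 388.9×0.70 + 9×0.11 + 388.9×0.02 + 513.8×0.22 + 2×0.03 = 394.094 sabins.
For T = 0.53 s, need A₂ = 0.161·V/T = 0.161·2488.896/0.53 = 756.061 sabins.
Additional absorption ΔA = 756.061 − 394.094 = 362.0 sabins.

362.0 sabins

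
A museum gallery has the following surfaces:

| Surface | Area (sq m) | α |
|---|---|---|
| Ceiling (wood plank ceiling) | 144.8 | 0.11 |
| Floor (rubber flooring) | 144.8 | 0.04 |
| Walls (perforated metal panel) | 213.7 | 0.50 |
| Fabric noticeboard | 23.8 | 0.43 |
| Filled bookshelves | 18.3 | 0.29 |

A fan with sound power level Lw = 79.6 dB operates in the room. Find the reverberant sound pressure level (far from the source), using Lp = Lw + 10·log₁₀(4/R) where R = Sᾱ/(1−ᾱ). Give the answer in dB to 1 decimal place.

62.7 dB

Σ(Sᵢαᵢ) = 144.8×0.11 + 144.8×0.04 + 213.7×0.50 + 23.8×0.43 + 18.3×0.29 = 144.111; total area S = 545.4 sq m.
ᾱ = 144.111/545.4 = 0.2642; R = Sᾱ/(1−ᾱ) = 144.111/(1−0.2642) = 195.856 sq m.
Lp = 79.6 + 10·log₁₀(4/195.856) = 79.6 + (-16.90) = 62.7 dB.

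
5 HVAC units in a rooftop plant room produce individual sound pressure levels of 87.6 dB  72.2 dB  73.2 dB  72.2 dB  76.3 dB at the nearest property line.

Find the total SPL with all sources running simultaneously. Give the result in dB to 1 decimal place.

88.3 dB

Sum in the linear (power) domain: Σ 10^(Lᵢ/10) = 10^(87.6/10) + 10^(72.2/10) + 10^(73.2/10) + 10^(72.2/10) + 10^(76.3/10) = 6.722e+08.
L_total = 10·log₁₀(6.722e+08) = 88.3 dB.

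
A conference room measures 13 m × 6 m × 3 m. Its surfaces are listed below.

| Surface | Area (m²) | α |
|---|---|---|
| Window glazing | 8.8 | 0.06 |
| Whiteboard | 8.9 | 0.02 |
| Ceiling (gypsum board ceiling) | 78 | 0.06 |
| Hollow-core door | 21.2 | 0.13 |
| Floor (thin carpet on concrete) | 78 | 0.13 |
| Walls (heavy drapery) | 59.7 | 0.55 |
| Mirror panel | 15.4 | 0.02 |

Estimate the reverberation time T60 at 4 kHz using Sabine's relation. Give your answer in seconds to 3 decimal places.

0.733 sec

Total absorption A = 8.8×0.06 + 8.9×0.02 + 78×0.06 + 21.2×0.13 + 78×0.13 + 59.7×0.55 + 15.4×0.02
  = 0.528 + 0.178 + 4.680 + 2.756 + 10.140 + 32.835 + 0.308 = 51.425 m² sabins.
Room volume: 234 m³.
Sabine: RT60 = 0.161 × 234 / 51.425 = 0.733 s.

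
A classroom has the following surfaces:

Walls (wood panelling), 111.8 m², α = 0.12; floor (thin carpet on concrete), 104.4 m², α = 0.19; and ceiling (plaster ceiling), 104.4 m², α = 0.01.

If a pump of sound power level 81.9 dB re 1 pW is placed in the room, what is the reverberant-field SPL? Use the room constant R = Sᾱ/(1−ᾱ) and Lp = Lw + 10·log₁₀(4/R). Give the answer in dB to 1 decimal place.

72.1 dB

A = 34.296 sabins; S = 320.6 m².
ᾱ = 0.1070, so room constant R = A/(1−ᾱ) = 38.405 m².
Lp = 81.9 + 10·log₁₀(4/38.405) = 81.9 + (-9.82) = 72.1 dB.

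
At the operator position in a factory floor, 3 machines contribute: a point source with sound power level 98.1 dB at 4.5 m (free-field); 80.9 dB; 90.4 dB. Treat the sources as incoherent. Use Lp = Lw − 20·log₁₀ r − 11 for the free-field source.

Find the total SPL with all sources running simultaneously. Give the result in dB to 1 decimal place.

Source at 4.5 m: Lp = 98.1 − 20·log₁₀(4.5) − 11 = 74.0 dB.
Sum in the linear (power) domain: Σ 10^(Lᵢ/10) = 10^(74.0/10) + 10^(80.9/10) + 10^(90.4/10) = 1.245e+09.
Combined level = 10 log₁₀(1.245e+09) = 91.0 dB.

91.0 dB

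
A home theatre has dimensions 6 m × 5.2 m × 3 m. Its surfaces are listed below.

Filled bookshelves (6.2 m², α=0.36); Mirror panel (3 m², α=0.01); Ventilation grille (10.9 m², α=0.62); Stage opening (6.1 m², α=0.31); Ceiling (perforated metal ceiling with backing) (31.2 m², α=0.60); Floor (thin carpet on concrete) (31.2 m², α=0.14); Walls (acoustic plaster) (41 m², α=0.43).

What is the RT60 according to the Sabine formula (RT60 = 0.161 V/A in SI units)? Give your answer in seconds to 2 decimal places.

Total absorption A = 6.2*0.36 + 3*0.01 + 10.9*0.62 + 6.1*0.31 + 31.2*0.60 + 31.2*0.14 + 41*0.43
  = 2.232 + 0.030 + 6.758 + 1.891 + 18.720 + 4.368 + 17.630 = 51.629 m² sabins.
Room volume: 93.6 m³.
RT60 = 0.161 · V / A = 0.161 × 93.6 / 51.629 = 0.29 s.

0.29 seconds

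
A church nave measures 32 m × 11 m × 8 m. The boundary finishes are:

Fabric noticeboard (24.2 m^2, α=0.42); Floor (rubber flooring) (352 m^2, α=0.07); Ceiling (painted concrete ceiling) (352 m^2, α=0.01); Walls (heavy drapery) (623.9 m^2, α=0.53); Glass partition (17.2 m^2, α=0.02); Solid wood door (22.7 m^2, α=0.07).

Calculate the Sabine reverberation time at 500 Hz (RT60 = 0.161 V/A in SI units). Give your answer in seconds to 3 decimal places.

A = Σ Sᵢαᵢ = 24.2*0.42 + 352*0.07 + 352*0.01 + 623.9*0.53 + 17.2*0.02 + 22.7*0.07 = 370.924 sabins.
Room volume: 2816 m³.
RT60 = 0.161 · V / A = 0.161 × 2816 / 370.924 = 1.222 s.

1.222 seconds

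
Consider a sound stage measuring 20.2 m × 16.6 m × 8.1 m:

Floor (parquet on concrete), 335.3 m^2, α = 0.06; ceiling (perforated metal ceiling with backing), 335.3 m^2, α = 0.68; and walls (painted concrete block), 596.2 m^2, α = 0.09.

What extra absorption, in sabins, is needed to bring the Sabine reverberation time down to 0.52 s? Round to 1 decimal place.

Total absorption A₁ = 335.3·0.06 + 335.3·0.68 + 596.2·0.09
  = 20.118 + 228.004 + 53.658 = 301.780 m^2 sabins.
For T = 0.52 s, need A₂ = 0.161·V/T = 0.161·2716.092/0.52 = 840.944 sabins.
Shortfall: 840.944 − 301.780 = 539.2 sabins.

539.2 sabins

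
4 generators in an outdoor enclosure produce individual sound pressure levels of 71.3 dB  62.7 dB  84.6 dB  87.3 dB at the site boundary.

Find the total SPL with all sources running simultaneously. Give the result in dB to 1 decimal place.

89.2 dB

Σ 10^(Lᵢ/10) = 8.408e+08.
L_total = 10·log₁₀(8.408e+08) = 89.2 dB.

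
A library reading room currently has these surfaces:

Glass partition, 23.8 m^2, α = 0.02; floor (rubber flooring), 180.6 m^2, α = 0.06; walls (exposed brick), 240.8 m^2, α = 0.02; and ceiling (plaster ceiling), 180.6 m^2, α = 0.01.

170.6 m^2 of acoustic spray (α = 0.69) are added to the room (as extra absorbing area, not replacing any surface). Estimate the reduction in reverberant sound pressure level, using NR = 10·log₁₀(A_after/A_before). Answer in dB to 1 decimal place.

Equivalent absorption area: A_before = 23.8·0.02 + 180.6·0.06 + 240.8·0.02 + 180.6·0.01 = 17.934 m^2.
Treatment contributes 170.6·0.69 = 117.714 sabins.
New total A_after = 135.648 sabins.
Reduction = 10 log₁₀(A_after/A_before) = 10 log₁₀(7.5637) = 8.8 dB.

8.8 dB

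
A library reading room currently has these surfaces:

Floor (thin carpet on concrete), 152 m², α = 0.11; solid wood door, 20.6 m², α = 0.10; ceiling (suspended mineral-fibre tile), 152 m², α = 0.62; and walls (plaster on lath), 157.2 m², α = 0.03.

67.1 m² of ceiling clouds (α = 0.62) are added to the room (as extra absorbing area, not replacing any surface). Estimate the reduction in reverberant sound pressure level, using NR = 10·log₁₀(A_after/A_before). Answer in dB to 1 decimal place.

Summing Sᵢαᵢ: 16.720 + 2.060 + 94.240 + 4.716 → A_before = 117.736 sabins.
Treatment contributes 67.1·0.62 = 41.602 sabins.
A_after = 117.736 + 41.602 = 159.338 sabins.
Reduction = 10 log₁₀(A_after/A_before) = 10 log₁₀(1.3533) = 1.3 dB.

1.3 dB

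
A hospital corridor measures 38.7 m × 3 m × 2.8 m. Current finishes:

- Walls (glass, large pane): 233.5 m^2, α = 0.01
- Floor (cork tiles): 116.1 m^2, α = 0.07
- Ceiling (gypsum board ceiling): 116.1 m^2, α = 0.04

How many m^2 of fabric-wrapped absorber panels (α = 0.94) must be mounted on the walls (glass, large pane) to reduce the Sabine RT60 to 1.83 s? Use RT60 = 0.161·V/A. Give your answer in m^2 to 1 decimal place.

Equivalent absorption area: A₁ = 233.5*0.01 + 116.1*0.07 + 116.1*0.04 = 15.106 m^2.
V = 325.08 m³. Target absorption A₂ = 0.161 × 325.08 / 1.83 = 28.600 sabins.
ΔA needed = 28.600 − 15.106 = 13.494 sabins.
Each m^2 of panel replacing the walls (glass, large pane) adds (0.94 − 0.01) = 0.93 sabins.
Area = ΔA/Δα = 13.494/0.93 = 14.5 m^2.

14.5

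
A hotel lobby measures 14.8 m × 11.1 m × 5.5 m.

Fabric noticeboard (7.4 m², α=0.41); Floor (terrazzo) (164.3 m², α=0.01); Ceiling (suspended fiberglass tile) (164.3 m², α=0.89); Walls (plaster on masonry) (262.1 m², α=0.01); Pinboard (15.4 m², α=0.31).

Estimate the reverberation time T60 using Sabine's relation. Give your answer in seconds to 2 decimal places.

0.92 seconds

Equivalent absorption area: A = 7.4·0.41 + 164.3·0.01 + 164.3·0.89 + 262.1·0.01 + 15.4·0.31 = 158.299 m².
Volume V = 14.8 × 11.1 × 5.5 = 903.54 m³.
RT60 = 0.161 · V / A = 0.161 × 903.54 / 158.299 = 0.92 s.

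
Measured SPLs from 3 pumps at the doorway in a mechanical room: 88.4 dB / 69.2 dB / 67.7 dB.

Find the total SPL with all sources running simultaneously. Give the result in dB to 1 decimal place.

88.5 dB

Σ 10^(Lᵢ/10) = 7.06e+08.
Combined level = 10 log₁₀(7.06e+08) = 88.5 dB.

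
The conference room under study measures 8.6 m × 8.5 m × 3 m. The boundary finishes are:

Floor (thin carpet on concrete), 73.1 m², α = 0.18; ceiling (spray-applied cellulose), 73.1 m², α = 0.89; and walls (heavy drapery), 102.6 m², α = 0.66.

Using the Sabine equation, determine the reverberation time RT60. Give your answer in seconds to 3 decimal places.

Total absorption A = 73.1*0.18 + 73.1*0.89 + 102.6*0.66
  = 13.158 + 65.059 + 67.716 = 145.933 m² sabins.
Volume V = 8.6 × 8.5 × 3 = 219.3 m³.
T = 0.161 V/A = 0.161·219.3/145.933 = 0.242 s.

0.242 s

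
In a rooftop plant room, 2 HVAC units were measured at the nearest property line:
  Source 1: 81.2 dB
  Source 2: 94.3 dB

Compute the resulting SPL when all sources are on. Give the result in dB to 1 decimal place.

Sum in the linear (power) domain: Σ 10^(Lᵢ/10) = 10^(81.2/10) + 10^(94.3/10) = 2.823e+09.
Back to dB: 10·log₁₀ Σ = 94.5 dB.

94.5 dB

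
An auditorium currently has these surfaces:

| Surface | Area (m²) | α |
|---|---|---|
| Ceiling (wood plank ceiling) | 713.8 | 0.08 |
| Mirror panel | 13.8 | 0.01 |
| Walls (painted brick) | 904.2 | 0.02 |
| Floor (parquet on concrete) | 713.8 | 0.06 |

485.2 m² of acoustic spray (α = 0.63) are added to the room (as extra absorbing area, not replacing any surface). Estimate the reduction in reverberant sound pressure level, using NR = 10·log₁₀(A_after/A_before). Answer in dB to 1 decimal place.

A_before = Σ Sᵢαᵢ = 713.8*0.08 + 13.8*0.01 + 904.2*0.02 + 713.8*0.06 = 118.154 sabins.
Added absorption = 485.2 × 0.63 = 305.676 sabins.
New total A_after = 423.830 sabins.
Reduction = 10 log₁₀(A_after/A_before) = 10 log₁₀(3.5871) = 5.5 dB.

5.5 dB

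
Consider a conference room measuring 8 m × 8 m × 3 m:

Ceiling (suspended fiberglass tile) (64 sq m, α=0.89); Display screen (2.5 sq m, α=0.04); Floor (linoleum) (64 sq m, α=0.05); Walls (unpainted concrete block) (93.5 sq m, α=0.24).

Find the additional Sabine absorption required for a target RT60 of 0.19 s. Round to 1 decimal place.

A₁ = Σ Sᵢαᵢ = 64×0.89 + 2.5×0.04 + 64×0.05 + 93.5×0.24 = 82.700 sabins.
Target A₂ = 0.161·192/0.19 = 162.695 sabins (V = 192 m³).
Additional absorption ΔA = 162.695 − 82.700 = 80.0 sabins.

80.0 sabins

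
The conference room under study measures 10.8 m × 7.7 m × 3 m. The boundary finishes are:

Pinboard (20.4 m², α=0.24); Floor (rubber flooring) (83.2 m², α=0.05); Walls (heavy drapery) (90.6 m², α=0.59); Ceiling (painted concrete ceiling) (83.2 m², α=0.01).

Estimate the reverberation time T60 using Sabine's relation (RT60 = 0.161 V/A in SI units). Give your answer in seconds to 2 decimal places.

Total absorption A = 20.4*0.24 + 83.2*0.05 + 90.6*0.59 + 83.2*0.01
  = 4.896 + 4.160 + 53.454 + 0.832 = 63.342 m² sabins.
Volume V = 10.8 × 7.7 × 3 = 249.48 m³.
RT60 = 0.161 · V / A = 0.161 × 249.48 / 63.342 = 0.63 s.

0.63 seconds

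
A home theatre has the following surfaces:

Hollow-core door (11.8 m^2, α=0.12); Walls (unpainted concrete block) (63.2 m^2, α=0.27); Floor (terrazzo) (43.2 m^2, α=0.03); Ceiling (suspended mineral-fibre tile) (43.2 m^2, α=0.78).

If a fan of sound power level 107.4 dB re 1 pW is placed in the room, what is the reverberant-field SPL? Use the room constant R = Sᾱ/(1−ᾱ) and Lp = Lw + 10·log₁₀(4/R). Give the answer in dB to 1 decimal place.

A = 53.472 sabins; S = 161.4 m^2.
ᾱ = 0.3313, so room constant R = A/(1−ᾱ) = 79.964 m^2.
Lp = 107.4 + 10·log₁₀(4/79.964) = 107.4 + (-13.01) = 94.4 dB.

94.4 dB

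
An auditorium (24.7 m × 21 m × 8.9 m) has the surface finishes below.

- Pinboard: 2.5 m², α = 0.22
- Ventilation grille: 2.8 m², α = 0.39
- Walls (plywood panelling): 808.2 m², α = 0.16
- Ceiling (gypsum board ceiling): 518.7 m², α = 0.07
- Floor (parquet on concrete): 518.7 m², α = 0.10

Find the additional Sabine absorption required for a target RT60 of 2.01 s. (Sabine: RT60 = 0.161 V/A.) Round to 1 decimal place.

150.6 sabins

Summing Sᵢαᵢ: 0.550 + 1.092 + 129.312 + 36.309 + 51.870 → A₁ = 219.133 sabins.
For T = 2.01 s, need A₂ = 0.161·V/T = 0.161·4616.43/2.01 = 369.774 sabins.
Shortfall: 369.774 − 219.133 = 150.6 sabins.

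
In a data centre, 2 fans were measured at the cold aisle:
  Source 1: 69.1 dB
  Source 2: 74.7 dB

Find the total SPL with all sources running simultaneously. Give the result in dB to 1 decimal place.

Converting to relative power and adding: 10^(69.1/10) + 10^(74.7/10) = 3.764e+07.
L_total = 10·log₁₀(3.764e+07) = 75.8 dB.

75.8 dB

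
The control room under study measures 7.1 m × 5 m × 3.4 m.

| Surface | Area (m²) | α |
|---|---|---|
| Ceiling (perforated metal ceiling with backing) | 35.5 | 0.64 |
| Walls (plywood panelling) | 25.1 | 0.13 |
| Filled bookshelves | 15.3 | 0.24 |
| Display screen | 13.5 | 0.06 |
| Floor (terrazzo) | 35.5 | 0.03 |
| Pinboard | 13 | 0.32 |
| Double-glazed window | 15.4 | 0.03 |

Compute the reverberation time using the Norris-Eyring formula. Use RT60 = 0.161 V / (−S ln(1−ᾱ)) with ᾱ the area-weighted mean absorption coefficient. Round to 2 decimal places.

Total surface area S = 35.5 + 25.1 + 15.3 + 13.5 + 35.5 + 13 + 15.4 = 153.3 m².
Absorption A = 35.5·0.64 + 25.1·0.13 + 15.3·0.24 + 13.5·0.06 + 35.5·0.03 + 13·0.32 + 15.4·0.03 = 36.152 sabins.
ᾱ = 36.152 / 153.3 = 0.2358.
−S·ln(1−ᾱ) = −153.3 × ln(1 − 0.2358) = 41.226.
V = 7.1 × 5 × 3.4 = 120.7 m³.
RT60 = 0.161 × 120.7 / 41.226 = 0.47 s.

0.47 s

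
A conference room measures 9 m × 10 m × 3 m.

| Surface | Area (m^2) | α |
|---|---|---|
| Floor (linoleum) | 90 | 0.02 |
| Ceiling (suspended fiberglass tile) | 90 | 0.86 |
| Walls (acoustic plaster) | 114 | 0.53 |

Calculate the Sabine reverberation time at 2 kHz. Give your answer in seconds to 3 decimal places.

Total absorption A = 90·0.02 + 90·0.86 + 114·0.53
  = 1.800 + 77.400 + 60.420 = 139.620 m^2 sabins.
Volume V = 9 × 10 × 3 = 270 m³.
Sabine: RT60 = 0.161 × 270 / 139.620 = 0.311 s.

0.311 s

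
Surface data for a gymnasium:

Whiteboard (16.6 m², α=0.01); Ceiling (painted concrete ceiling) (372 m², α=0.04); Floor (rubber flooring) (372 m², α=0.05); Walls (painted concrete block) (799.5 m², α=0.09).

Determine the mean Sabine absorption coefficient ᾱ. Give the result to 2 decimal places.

S = Σ Sᵢ = 16.6 + 372 + 372 + 799.5 = 1560.1 m².
Σ(Sᵢαᵢ) = 16.6·0.01 + 372·0.04 + 372·0.05 + 799.5·0.09 = 105.601.
ᾱ = A/S = 0.07.

0.07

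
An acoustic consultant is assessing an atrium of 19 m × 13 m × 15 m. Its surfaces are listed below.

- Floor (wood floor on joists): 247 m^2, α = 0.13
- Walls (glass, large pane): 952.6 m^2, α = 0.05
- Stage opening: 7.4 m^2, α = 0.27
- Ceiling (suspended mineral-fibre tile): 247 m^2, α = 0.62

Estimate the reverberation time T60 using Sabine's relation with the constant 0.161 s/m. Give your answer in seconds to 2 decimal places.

2.54 s

Summing Sᵢαᵢ: 32.110 + 47.630 + 1.998 + 153.140 → A = 234.878 sabins.
Room volume: 3705 m³.
T = 0.161 V/A = 0.161·3705/234.878 = 2.54 s.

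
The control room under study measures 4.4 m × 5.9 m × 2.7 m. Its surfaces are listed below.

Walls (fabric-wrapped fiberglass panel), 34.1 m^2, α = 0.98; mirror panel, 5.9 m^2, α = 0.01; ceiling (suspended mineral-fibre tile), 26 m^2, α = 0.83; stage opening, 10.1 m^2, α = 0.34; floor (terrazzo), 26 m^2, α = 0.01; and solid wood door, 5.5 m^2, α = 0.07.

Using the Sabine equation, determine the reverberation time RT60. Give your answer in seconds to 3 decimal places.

Equivalent absorption area: A = 34.1*0.98 + 5.9*0.01 + 26*0.83 + 10.1*0.34 + 26*0.01 + 5.5*0.07 = 59.136 m^2.
Volume V = 4.4 × 5.9 × 2.7 = 70.092 m³.
Sabine: RT60 = 0.161 × 70.092 / 59.136 = 0.191 s.

0.191 seconds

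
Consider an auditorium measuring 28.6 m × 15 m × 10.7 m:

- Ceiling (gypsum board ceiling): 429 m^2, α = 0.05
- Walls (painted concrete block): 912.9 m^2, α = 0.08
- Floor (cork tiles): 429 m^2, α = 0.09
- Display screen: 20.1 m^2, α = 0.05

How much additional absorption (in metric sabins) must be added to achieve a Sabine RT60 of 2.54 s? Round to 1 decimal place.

156.9 sabins

Summing Sᵢαᵢ: 21.450 + 73.032 + 38.610 + 1.005 → A₁ = 134.097 sabins.
For T = 2.54 s, need A₂ = 0.161·V/T = 0.161·4590.3/2.54 = 290.960 sabins.
Additional absorption ΔA = 290.960 − 134.097 = 156.9 sabins.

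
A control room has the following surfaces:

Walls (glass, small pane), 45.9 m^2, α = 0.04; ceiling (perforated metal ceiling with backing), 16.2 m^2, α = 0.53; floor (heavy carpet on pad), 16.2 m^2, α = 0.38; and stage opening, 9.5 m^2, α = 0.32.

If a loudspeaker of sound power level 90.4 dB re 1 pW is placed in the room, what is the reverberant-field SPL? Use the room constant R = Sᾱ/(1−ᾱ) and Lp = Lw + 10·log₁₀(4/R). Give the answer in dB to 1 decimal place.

82.4 dB

A = 19.618 sabins; S = 87.8 m^2.
ᾱ = 0.2234, so room constant R = A/(1−ᾱ) = 25.261 m^2.
Lp = 90.4 + 10·log₁₀(4/25.261) = 90.4 + (-8.00) = 82.4 dB.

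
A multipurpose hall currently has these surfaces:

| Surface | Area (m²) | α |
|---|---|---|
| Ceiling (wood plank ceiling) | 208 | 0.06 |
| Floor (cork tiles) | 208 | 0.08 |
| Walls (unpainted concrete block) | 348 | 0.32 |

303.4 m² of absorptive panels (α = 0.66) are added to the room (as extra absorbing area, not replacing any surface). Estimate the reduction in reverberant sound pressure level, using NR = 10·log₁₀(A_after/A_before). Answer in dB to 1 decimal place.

3.8 dB

Summing Sᵢαᵢ: 12.480 + 16.640 + 111.360 → A_before = 140.480 sabins.
Treatment contributes 303.4·0.66 = 200.244 sabins.
A_after = 140.480 + 200.244 = 340.724 sabins.
NR = 10·log₁₀(340.724/140.480) = 3.8 dB.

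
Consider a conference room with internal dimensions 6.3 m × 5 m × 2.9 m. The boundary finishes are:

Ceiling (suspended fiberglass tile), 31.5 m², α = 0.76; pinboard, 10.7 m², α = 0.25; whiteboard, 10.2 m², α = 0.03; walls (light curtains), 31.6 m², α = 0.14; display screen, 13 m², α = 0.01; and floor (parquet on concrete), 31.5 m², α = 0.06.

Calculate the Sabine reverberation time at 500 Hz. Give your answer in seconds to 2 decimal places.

Equivalent absorption area: A = 31.5*0.76 + 10.7*0.25 + 10.2*0.03 + 31.6*0.14 + 13*0.01 + 31.5*0.06 = 33.365 m².
Room volume: 91.35 m³.
Sabine: RT60 = 0.161 × 91.35 / 33.365 = 0.44 s.

0.44 seconds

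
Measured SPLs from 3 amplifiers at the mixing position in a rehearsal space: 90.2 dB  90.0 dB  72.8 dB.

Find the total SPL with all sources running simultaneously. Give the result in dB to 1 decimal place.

93.2 dB

Converting to relative power and adding: 10^(90.2/10) + 10^(90.0/10) + 10^(72.8/10) = 2.066e+09.
Combined level = 10 log₁₀(2.066e+09) = 93.2 dB.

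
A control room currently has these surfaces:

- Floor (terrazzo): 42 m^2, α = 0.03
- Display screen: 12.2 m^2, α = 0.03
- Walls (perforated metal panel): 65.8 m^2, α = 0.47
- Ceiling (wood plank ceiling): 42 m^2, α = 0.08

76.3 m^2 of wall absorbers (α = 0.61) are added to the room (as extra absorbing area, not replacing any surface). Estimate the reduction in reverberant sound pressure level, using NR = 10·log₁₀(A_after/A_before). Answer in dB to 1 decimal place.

3.6 dB

Total absorption A_before = 42*0.03 + 12.2*0.03 + 65.8*0.47 + 42*0.08
  = 1.260 + 0.366 + 30.926 + 3.360 = 35.912 m^2 sabins.
Added absorption = 76.3 × 0.61 = 46.543 sabins.
New total A_after = 82.455 sabins.
Reduction = 10 log₁₀(A_after/A_before) = 10 log₁₀(2.2960) = 3.6 dB.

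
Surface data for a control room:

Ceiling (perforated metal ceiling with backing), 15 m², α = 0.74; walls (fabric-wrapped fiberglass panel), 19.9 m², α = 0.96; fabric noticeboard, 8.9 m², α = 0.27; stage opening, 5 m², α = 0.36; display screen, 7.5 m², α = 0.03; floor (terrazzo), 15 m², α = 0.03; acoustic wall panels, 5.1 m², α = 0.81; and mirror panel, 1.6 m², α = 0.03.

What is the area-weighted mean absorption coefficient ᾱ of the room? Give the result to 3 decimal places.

Total surface area S = 78.0 m².
Σ(Sᵢαᵢ) = 15·0.74 + 19.9·0.96 + 8.9·0.27 + 5·0.36 + 7.5·0.03 + 15·0.03 + 5.1·0.81 + 1.6·0.03 = 39.261.
ᾱ = 39.261 / 78.0 = 0.503.

0.503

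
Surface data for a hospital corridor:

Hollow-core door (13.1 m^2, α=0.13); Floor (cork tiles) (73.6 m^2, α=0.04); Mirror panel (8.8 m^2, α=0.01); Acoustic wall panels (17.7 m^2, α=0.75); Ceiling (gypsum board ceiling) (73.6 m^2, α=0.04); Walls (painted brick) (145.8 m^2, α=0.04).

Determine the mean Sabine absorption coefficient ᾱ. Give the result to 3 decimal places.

0.081

Total surface area S = 332.6 m^2.
Weighted sum Σ Sα = 26.786.
ᾱ = A/S = 0.081.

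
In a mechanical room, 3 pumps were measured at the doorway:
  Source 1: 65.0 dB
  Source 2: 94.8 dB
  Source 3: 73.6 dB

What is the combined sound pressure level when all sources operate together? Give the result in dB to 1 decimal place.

Converting to relative power and adding: 10^(65.0/10) + 10^(94.8/10) + 10^(73.6/10) = 3.046e+09.
L_total = 10·log₁₀(3.046e+09) = 94.8 dB.

94.8 dB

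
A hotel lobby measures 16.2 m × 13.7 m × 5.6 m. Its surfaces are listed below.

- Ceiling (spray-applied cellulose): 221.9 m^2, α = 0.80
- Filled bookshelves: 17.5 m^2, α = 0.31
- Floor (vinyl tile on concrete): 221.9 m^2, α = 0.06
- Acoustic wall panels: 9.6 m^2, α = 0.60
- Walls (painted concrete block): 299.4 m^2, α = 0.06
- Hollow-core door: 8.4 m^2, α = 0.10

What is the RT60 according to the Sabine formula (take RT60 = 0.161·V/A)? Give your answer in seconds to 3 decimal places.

Equivalent absorption area: A = 221.9×0.80 + 17.5×0.31 + 221.9×0.06 + 9.6×0.60 + 299.4×0.06 + 8.4×0.10 = 220.823 m^2.
Room volume: 1242.864 m³.
RT60 = 0.161 · V / A = 0.161 × 1242.864 / 220.823 = 0.906 s.

0.906 seconds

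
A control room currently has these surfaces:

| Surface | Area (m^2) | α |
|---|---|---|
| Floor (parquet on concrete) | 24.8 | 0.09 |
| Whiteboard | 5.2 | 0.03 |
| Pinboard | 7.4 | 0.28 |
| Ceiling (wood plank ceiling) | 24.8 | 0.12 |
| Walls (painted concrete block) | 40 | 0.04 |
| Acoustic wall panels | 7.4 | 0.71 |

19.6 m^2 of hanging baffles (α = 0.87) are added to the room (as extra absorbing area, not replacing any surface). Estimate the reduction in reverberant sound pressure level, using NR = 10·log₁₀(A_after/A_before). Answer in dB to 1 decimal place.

3.4 dB

A_before = Σ Sᵢαᵢ = 24.8×0.09 + 5.2×0.03 + 7.4×0.28 + 24.8×0.12 + 40×0.04 + 7.4×0.71 = 14.290 sabins.
Added absorption = 19.6 × 0.87 = 17.052 sabins.
New total A_after = 31.342 sabins.
Reduction = 10 log₁₀(A_after/A_before) = 10 log₁₀(2.1933) = 3.4 dB.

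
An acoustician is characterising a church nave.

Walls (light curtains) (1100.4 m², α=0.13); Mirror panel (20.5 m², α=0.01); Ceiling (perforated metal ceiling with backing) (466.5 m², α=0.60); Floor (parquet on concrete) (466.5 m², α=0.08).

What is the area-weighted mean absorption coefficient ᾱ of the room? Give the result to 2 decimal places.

Total surface area S = 2053.9 m².
A = 1100.4*0.13 + 20.5*0.01 + 466.5*0.60 + 466.5*0.08 = 460.477 sabins.
ᾱ = A/S = 0.22.

0.22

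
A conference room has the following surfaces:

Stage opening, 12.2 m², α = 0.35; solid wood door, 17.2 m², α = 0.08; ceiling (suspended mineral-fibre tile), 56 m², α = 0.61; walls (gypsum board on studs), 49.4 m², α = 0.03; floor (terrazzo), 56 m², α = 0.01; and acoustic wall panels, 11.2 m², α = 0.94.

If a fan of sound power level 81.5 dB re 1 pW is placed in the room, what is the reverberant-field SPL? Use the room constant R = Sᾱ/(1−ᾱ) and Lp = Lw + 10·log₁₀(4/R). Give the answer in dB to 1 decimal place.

Σ(Sᵢαᵢ) = 12.2×0.35 + 17.2×0.08 + 56×0.61 + 49.4×0.03 + 56×0.01 + 11.2×0.94 = 52.376; total area S = 202.0 m².
ᾱ = 0.2593, so room constant R = A/(1−ᾱ) = 70.711 m².
Lp = Lw + 10 log₁₀(4/R) = 81.5 -12.47 = 69.0 dB.

69.0 dB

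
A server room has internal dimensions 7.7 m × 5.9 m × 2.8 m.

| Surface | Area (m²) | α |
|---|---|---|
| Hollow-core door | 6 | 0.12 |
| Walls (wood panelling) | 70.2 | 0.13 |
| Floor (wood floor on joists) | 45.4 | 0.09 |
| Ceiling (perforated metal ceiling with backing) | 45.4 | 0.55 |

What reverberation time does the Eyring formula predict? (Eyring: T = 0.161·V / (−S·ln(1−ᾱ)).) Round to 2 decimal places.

S = Σ Sᵢ = 167.0 m².
Absorption A = 6×0.12 + 70.2×0.13 + 45.4×0.09 + 45.4×0.55 = 38.902 sabins.
ᾱ = 38.902 / 167.0 = 0.2329.
−S·ln(1−ᾱ) = −167.0 × ln(1 − 0.2329) = 44.278.
V = 7.7 × 5.9 × 2.8 = 127.204 m³.
T = 0.161·V/[−S·ln(1−ᾱ)] = 0.161·127.204/44.278 = 0.46 s.

0.46 s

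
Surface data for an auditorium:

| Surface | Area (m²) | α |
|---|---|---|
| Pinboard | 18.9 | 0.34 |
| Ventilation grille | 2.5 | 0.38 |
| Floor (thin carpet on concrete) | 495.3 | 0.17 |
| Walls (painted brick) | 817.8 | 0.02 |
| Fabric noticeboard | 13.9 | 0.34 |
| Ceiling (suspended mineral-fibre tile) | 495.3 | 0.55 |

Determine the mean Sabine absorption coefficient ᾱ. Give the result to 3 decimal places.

S = Σ Sᵢ = 18.9 + 2.5 + 495.3 + 817.8 + 13.9 + 495.3 = 1843.7 m².
A = 18.9·0.34 + 2.5·0.38 + 495.3·0.17 + 817.8·0.02 + 13.9·0.34 + 495.3·0.55 = 385.074 sabins.
ᾱ = 385.074 / 1843.7 = 0.209.

0.209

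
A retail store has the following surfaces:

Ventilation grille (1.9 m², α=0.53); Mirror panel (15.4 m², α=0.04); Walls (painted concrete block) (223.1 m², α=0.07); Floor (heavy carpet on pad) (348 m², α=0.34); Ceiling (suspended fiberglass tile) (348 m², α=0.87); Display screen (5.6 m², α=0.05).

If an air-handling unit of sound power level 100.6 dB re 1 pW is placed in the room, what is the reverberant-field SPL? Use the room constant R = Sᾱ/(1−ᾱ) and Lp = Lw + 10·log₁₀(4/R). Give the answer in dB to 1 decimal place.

A = 438.600 sabins; S = 942.0 m².
ᾱ = 0.4656, so room constant R = A/(1−ᾱ) = 820.734 m².
Lp = Lw + 10 log₁₀(4/R) = 100.6 -23.12 = 77.5 dB.

77.5 dB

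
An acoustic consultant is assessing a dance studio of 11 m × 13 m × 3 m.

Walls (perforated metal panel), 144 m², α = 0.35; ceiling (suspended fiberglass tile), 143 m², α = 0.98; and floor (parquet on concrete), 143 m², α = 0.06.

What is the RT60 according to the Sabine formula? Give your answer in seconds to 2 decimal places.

0.35 s

A = Σ Sᵢαᵢ = 144*0.35 + 143*0.98 + 143*0.06 = 199.120 sabins.
Volume V = 11 × 13 × 3 = 429 m³.
T = 0.161 V/A = 0.161·429/199.120 = 0.35 s.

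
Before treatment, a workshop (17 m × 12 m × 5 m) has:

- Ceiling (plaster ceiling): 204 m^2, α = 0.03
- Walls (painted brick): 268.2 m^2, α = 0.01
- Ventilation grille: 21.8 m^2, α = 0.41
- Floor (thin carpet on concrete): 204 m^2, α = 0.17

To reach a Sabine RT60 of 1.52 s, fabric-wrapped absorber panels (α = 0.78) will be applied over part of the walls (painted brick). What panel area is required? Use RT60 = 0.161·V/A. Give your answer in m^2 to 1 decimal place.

72.2

Summing Sᵢαᵢ: 6.120 + 2.682 + 8.938 + 34.680 → A₁ = 52.420 sabins.
Required A₂ = 0.161·1020/1.52 = 108.039 sabins.
Absorption to add: 108.039 − 52.420 = 55.619 sabins.
Net gain per m^2: Δα = 0.78 − 0.01 = 0.77.
Panel area = 55.619 / 0.77 = 72.2 m^2.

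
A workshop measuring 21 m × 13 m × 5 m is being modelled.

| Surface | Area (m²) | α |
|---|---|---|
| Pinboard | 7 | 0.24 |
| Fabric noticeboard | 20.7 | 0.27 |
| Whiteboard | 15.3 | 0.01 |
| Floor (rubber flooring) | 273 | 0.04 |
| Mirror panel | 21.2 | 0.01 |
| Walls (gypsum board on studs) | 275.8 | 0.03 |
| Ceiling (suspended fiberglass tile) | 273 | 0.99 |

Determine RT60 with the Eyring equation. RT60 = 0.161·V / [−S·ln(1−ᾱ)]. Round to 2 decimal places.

Total surface area S = 7 + 20.7 + 15.3 + 273 + 21.2 + 275.8 + 273 = 886.0 m².
Σ(Sᵢαᵢ) = 7×0.24 + 20.7×0.27 + 15.3×0.01 + 273×0.04 + 21.2×0.01 + 275.8×0.03 + 273×0.99 = 297.098.
Mean coefficient ᾱ = A/S = 0.3353.
Eyring denominator: −S ln(1−ᾱ) = 361.860.
V = 21 × 13 × 5 = 1365 m³.
T = 0.161·V/[−S·ln(1−ᾱ)] = 0.161·1365/361.860 = 0.61 s.

0.61 s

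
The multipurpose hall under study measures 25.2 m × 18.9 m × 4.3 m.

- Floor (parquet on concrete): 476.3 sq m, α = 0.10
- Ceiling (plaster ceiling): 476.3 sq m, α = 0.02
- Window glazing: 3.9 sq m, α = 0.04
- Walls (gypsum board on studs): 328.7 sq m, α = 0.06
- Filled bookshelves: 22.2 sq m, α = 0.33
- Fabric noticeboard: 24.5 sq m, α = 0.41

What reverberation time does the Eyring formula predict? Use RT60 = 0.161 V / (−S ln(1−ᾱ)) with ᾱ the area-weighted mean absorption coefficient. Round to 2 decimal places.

Total surface area S = 476.3 + 476.3 + 3.9 + 328.7 + 22.2 + 24.5 = 1331.9 sq m.
Absorption A = 476.3×0.10 + 476.3×0.02 + 3.9×0.04 + 328.7×0.06 + 22.2×0.33 + 24.5×0.41 = 94.405 sabins.
Mean coefficient ᾱ = A/S = 0.0709.
Eyring denominator: −S ln(1−ᾱ) = 97.946.
V = 25.2 × 18.9 × 4.3 = 2048.004 m³.
T = 0.161·V/[−S·ln(1−ᾱ)] = 0.161·2048.004/97.946 = 3.37 s.

3.37 s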